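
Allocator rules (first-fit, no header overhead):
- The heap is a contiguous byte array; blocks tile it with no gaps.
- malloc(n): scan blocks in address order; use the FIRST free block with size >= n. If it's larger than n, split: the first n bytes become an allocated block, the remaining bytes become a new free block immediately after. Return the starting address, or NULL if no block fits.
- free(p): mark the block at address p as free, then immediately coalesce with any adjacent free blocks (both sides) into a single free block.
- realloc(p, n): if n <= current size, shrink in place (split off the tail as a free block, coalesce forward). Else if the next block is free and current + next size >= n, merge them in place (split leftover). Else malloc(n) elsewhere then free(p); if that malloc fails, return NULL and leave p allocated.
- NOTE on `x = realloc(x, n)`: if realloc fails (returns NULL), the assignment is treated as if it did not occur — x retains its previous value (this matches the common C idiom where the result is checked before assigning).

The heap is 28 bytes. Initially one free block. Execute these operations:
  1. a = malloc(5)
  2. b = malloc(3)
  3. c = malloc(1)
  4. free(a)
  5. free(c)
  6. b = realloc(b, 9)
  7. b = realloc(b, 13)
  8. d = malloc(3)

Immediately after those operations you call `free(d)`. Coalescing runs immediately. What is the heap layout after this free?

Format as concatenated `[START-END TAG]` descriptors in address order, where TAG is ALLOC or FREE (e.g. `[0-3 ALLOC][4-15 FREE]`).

Answer: [0-4 FREE][5-17 ALLOC][18-27 FREE]

Derivation:
Op 1: a = malloc(5) -> a = 0; heap: [0-4 ALLOC][5-27 FREE]
Op 2: b = malloc(3) -> b = 5; heap: [0-4 ALLOC][5-7 ALLOC][8-27 FREE]
Op 3: c = malloc(1) -> c = 8; heap: [0-4 ALLOC][5-7 ALLOC][8-8 ALLOC][9-27 FREE]
Op 4: free(a) -> (freed a); heap: [0-4 FREE][5-7 ALLOC][8-8 ALLOC][9-27 FREE]
Op 5: free(c) -> (freed c); heap: [0-4 FREE][5-7 ALLOC][8-27 FREE]
Op 6: b = realloc(b, 9) -> b = 5; heap: [0-4 FREE][5-13 ALLOC][14-27 FREE]
Op 7: b = realloc(b, 13) -> b = 5; heap: [0-4 FREE][5-17 ALLOC][18-27 FREE]
Op 8: d = malloc(3) -> d = 0; heap: [0-2 ALLOC][3-4 FREE][5-17 ALLOC][18-27 FREE]
free(d): d = 0 -> block [0-2 ALLOC]; mark free, coalesce with adjacent free neighbors -> [0-4 FREE][5-17 ALLOC][18-27 FREE]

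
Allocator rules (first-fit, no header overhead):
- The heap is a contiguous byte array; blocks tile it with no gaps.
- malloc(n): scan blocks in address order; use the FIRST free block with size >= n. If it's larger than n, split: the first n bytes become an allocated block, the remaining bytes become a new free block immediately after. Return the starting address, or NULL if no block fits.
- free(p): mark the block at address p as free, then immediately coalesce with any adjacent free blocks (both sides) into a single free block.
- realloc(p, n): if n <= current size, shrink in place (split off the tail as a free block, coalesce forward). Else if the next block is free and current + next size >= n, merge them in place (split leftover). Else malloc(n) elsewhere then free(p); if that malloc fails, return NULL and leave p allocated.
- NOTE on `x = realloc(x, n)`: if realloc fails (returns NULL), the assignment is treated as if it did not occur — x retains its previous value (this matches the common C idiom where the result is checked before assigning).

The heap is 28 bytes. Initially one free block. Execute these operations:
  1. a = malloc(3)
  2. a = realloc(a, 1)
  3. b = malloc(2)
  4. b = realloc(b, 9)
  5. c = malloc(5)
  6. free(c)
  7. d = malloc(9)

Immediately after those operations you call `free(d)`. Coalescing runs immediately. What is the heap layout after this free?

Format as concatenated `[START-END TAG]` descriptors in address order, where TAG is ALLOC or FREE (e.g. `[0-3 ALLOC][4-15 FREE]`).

Op 1: a = malloc(3) -> a = 0; heap: [0-2 ALLOC][3-27 FREE]
Op 2: a = realloc(a, 1) -> a = 0; heap: [0-0 ALLOC][1-27 FREE]
Op 3: b = malloc(2) -> b = 1; heap: [0-0 ALLOC][1-2 ALLOC][3-27 FREE]
Op 4: b = realloc(b, 9) -> b = 1; heap: [0-0 ALLOC][1-9 ALLOC][10-27 FREE]
Op 5: c = malloc(5) -> c = 10; heap: [0-0 ALLOC][1-9 ALLOC][10-14 ALLOC][15-27 FREE]
Op 6: free(c) -> (freed c); heap: [0-0 ALLOC][1-9 ALLOC][10-27 FREE]
Op 7: d = malloc(9) -> d = 10; heap: [0-0 ALLOC][1-9 ALLOC][10-18 ALLOC][19-27 FREE]
free(d): d = 10 -> block [10-18 ALLOC]; mark free, coalesce with adjacent free neighbors -> [0-0 ALLOC][1-9 ALLOC][10-27 FREE]

Answer: [0-0 ALLOC][1-9 ALLOC][10-27 FREE]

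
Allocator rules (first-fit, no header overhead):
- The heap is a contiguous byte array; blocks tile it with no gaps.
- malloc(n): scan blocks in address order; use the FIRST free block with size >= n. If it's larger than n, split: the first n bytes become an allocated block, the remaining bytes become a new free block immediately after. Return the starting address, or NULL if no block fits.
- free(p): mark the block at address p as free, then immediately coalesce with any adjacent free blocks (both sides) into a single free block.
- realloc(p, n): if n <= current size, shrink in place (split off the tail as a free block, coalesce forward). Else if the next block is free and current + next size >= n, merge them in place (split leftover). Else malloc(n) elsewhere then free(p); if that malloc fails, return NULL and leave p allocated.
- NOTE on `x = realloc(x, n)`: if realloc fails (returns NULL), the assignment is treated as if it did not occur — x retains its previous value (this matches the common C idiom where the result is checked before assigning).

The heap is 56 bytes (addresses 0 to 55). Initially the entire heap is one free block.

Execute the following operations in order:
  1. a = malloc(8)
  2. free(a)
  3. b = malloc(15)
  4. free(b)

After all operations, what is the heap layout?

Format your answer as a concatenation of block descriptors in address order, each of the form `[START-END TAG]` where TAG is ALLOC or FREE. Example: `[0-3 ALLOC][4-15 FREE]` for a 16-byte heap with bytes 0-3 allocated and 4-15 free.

Answer: [0-55 FREE]

Derivation:
Op 1: a = malloc(8) -> a = 0; heap: [0-7 ALLOC][8-55 FREE]
Op 2: free(a) -> (freed a); heap: [0-55 FREE]
Op 3: b = malloc(15) -> b = 0; heap: [0-14 ALLOC][15-55 FREE]
Op 4: free(b) -> (freed b); heap: [0-55 FREE]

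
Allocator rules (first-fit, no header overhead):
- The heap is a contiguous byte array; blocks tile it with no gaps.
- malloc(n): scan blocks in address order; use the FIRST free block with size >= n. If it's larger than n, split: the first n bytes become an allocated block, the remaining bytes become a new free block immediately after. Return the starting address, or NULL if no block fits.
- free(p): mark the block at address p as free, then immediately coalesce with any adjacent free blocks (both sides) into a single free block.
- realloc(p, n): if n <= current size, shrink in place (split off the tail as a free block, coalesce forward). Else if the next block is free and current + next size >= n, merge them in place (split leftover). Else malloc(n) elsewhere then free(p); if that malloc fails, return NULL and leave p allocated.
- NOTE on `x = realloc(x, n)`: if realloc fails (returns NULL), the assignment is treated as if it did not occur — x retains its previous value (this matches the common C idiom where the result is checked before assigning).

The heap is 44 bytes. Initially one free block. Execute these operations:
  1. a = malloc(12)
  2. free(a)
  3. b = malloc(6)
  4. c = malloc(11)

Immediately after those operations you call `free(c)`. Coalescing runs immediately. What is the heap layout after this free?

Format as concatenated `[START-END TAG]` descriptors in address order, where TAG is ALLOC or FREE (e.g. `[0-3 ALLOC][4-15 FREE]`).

Op 1: a = malloc(12) -> a = 0; heap: [0-11 ALLOC][12-43 FREE]
Op 2: free(a) -> (freed a); heap: [0-43 FREE]
Op 3: b = malloc(6) -> b = 0; heap: [0-5 ALLOC][6-43 FREE]
Op 4: c = malloc(11) -> c = 6; heap: [0-5 ALLOC][6-16 ALLOC][17-43 FREE]
free(c): c = 6 -> block [6-16 ALLOC]; mark free, coalesce with adjacent free neighbors -> [0-5 ALLOC][6-43 FREE]

Answer: [0-5 ALLOC][6-43 FREE]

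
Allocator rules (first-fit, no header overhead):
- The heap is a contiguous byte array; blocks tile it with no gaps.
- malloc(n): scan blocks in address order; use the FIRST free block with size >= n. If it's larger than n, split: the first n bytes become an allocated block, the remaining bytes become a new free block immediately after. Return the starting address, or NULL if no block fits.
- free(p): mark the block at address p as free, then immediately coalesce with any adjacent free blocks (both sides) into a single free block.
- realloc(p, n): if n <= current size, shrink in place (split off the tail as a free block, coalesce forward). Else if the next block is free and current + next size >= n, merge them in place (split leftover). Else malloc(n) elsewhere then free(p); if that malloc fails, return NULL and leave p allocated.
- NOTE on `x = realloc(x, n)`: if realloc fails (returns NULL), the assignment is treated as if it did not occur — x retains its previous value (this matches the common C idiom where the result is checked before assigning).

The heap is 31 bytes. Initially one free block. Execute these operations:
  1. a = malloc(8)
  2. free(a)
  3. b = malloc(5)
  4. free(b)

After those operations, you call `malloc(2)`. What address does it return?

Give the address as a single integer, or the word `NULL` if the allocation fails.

Answer: 0

Derivation:
Op 1: a = malloc(8) -> a = 0; heap: [0-7 ALLOC][8-30 FREE]
Op 2: free(a) -> (freed a); heap: [0-30 FREE]
Op 3: b = malloc(5) -> b = 0; heap: [0-4 ALLOC][5-30 FREE]
Op 4: free(b) -> (freed b); heap: [0-30 FREE]
malloc(2): first-fit scan over [0-30 FREE] -> 0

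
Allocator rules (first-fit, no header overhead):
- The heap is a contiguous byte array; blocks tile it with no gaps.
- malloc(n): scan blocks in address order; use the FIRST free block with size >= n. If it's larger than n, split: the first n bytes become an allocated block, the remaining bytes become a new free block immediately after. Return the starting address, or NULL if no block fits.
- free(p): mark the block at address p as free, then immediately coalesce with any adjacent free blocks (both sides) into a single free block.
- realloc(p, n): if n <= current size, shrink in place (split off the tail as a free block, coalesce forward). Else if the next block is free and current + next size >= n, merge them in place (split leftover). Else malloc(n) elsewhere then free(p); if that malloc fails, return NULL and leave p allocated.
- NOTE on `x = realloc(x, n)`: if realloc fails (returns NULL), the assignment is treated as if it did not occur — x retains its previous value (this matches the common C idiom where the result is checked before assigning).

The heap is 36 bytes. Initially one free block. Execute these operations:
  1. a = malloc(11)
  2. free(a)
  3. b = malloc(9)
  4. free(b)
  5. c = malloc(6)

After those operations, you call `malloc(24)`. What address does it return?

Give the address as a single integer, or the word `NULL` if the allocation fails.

Answer: 6

Derivation:
Op 1: a = malloc(11) -> a = 0; heap: [0-10 ALLOC][11-35 FREE]
Op 2: free(a) -> (freed a); heap: [0-35 FREE]
Op 3: b = malloc(9) -> b = 0; heap: [0-8 ALLOC][9-35 FREE]
Op 4: free(b) -> (freed b); heap: [0-35 FREE]
Op 5: c = malloc(6) -> c = 0; heap: [0-5 ALLOC][6-35 FREE]
malloc(24): first-fit scan over [0-5 ALLOC][6-35 FREE] -> 6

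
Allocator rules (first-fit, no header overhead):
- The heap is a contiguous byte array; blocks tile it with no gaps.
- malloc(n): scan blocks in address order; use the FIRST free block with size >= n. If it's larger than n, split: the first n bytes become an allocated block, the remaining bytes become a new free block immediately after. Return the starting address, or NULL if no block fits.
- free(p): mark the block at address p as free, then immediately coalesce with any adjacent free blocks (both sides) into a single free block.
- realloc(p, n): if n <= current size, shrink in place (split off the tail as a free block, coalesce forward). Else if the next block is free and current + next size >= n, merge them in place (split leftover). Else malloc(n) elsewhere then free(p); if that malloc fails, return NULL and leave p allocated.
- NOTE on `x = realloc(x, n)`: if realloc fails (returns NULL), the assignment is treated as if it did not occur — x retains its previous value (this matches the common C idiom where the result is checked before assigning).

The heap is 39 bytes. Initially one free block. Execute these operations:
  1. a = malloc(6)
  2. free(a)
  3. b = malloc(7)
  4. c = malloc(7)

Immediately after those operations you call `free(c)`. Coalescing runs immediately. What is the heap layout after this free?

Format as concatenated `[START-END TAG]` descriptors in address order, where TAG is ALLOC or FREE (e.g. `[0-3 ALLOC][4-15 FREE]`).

Op 1: a = malloc(6) -> a = 0; heap: [0-5 ALLOC][6-38 FREE]
Op 2: free(a) -> (freed a); heap: [0-38 FREE]
Op 3: b = malloc(7) -> b = 0; heap: [0-6 ALLOC][7-38 FREE]
Op 4: c = malloc(7) -> c = 7; heap: [0-6 ALLOC][7-13 ALLOC][14-38 FREE]
free(c): c = 7 -> block [7-13 ALLOC]; mark free, coalesce with adjacent free neighbors -> [0-6 ALLOC][7-38 FREE]

Answer: [0-6 ALLOC][7-38 FREE]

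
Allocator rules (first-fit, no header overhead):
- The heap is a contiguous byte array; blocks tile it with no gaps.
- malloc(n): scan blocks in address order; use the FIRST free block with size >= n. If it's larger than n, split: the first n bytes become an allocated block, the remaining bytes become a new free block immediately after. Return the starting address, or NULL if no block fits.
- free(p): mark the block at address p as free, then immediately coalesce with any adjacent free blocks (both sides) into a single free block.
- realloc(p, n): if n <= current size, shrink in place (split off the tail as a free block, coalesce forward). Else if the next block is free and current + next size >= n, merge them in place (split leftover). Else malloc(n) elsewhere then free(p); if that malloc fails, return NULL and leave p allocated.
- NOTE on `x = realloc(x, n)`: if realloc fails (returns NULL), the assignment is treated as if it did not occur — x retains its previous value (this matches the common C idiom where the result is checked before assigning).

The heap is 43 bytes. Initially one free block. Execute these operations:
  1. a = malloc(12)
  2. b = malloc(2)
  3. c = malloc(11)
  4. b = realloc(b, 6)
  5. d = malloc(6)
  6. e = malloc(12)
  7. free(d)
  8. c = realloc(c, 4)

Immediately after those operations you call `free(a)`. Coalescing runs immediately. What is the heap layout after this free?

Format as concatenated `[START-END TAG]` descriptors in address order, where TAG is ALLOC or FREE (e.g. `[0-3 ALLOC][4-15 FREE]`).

Answer: [0-13 FREE][14-17 ALLOC][18-24 FREE][25-30 ALLOC][31-42 FREE]

Derivation:
Op 1: a = malloc(12) -> a = 0; heap: [0-11 ALLOC][12-42 FREE]
Op 2: b = malloc(2) -> b = 12; heap: [0-11 ALLOC][12-13 ALLOC][14-42 FREE]
Op 3: c = malloc(11) -> c = 14; heap: [0-11 ALLOC][12-13 ALLOC][14-24 ALLOC][25-42 FREE]
Op 4: b = realloc(b, 6) -> b = 25; heap: [0-11 ALLOC][12-13 FREE][14-24 ALLOC][25-30 ALLOC][31-42 FREE]
Op 5: d = malloc(6) -> d = 31; heap: [0-11 ALLOC][12-13 FREE][14-24 ALLOC][25-30 ALLOC][31-36 ALLOC][37-42 FREE]
Op 6: e = malloc(12) -> e = NULL; heap: [0-11 ALLOC][12-13 FREE][14-24 ALLOC][25-30 ALLOC][31-36 ALLOC][37-42 FREE]
Op 7: free(d) -> (freed d); heap: [0-11 ALLOC][12-13 FREE][14-24 ALLOC][25-30 ALLOC][31-42 FREE]
Op 8: c = realloc(c, 4) -> c = 14; heap: [0-11 ALLOC][12-13 FREE][14-17 ALLOC][18-24 FREE][25-30 ALLOC][31-42 FREE]
free(a): a = 0 -> block [0-11 ALLOC]; mark free, coalesce with adjacent free neighbors -> [0-13 FREE][14-17 ALLOC][18-24 FREE][25-30 ALLOC][31-42 FREE]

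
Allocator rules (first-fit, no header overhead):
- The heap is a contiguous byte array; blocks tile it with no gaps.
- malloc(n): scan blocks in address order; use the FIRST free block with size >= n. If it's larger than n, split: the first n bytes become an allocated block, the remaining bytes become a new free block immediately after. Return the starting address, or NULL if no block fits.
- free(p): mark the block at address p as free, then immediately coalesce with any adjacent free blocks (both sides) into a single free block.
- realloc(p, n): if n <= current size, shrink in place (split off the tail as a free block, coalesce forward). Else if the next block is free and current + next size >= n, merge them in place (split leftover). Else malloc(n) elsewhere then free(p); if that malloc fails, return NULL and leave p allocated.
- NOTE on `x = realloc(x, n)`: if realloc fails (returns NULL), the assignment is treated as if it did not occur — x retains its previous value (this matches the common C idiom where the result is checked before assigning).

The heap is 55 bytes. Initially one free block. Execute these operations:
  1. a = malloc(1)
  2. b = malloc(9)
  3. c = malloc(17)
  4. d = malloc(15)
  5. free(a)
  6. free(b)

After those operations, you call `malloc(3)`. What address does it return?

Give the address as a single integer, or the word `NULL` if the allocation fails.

Op 1: a = malloc(1) -> a = 0; heap: [0-0 ALLOC][1-54 FREE]
Op 2: b = malloc(9) -> b = 1; heap: [0-0 ALLOC][1-9 ALLOC][10-54 FREE]
Op 3: c = malloc(17) -> c = 10; heap: [0-0 ALLOC][1-9 ALLOC][10-26 ALLOC][27-54 FREE]
Op 4: d = malloc(15) -> d = 27; heap: [0-0 ALLOC][1-9 ALLOC][10-26 ALLOC][27-41 ALLOC][42-54 FREE]
Op 5: free(a) -> (freed a); heap: [0-0 FREE][1-9 ALLOC][10-26 ALLOC][27-41 ALLOC][42-54 FREE]
Op 6: free(b) -> (freed b); heap: [0-9 FREE][10-26 ALLOC][27-41 ALLOC][42-54 FREE]
malloc(3): first-fit scan over [0-9 FREE][10-26 ALLOC][27-41 ALLOC][42-54 FREE] -> 0

Answer: 0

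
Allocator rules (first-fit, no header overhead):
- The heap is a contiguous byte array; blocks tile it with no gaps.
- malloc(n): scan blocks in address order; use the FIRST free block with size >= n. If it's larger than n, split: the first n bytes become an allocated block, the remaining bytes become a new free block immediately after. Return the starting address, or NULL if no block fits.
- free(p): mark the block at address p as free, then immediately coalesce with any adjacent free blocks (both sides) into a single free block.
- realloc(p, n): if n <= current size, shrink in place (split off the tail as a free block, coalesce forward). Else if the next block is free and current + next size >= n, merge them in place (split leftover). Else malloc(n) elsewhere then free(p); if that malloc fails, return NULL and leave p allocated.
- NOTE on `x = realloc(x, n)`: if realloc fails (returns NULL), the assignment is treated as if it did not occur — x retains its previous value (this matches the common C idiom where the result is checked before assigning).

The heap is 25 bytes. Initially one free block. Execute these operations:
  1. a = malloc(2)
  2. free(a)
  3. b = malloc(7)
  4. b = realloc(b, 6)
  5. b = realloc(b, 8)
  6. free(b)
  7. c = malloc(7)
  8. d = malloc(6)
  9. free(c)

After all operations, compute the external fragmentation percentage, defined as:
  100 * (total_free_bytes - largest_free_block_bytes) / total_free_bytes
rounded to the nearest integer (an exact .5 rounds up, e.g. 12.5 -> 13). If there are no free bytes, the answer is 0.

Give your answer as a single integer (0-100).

Answer: 37

Derivation:
Op 1: a = malloc(2) -> a = 0; heap: [0-1 ALLOC][2-24 FREE]
Op 2: free(a) -> (freed a); heap: [0-24 FREE]
Op 3: b = malloc(7) -> b = 0; heap: [0-6 ALLOC][7-24 FREE]
Op 4: b = realloc(b, 6) -> b = 0; heap: [0-5 ALLOC][6-24 FREE]
Op 5: b = realloc(b, 8) -> b = 0; heap: [0-7 ALLOC][8-24 FREE]
Op 6: free(b) -> (freed b); heap: [0-24 FREE]
Op 7: c = malloc(7) -> c = 0; heap: [0-6 ALLOC][7-24 FREE]
Op 8: d = malloc(6) -> d = 7; heap: [0-6 ALLOC][7-12 ALLOC][13-24 FREE]
Op 9: free(c) -> (freed c); heap: [0-6 FREE][7-12 ALLOC][13-24 FREE]
Free blocks: [7 12] total_free=19 largest=12 -> 100*(19-12)/19 = 700/19 ≈ 36.842 -> rounds to 37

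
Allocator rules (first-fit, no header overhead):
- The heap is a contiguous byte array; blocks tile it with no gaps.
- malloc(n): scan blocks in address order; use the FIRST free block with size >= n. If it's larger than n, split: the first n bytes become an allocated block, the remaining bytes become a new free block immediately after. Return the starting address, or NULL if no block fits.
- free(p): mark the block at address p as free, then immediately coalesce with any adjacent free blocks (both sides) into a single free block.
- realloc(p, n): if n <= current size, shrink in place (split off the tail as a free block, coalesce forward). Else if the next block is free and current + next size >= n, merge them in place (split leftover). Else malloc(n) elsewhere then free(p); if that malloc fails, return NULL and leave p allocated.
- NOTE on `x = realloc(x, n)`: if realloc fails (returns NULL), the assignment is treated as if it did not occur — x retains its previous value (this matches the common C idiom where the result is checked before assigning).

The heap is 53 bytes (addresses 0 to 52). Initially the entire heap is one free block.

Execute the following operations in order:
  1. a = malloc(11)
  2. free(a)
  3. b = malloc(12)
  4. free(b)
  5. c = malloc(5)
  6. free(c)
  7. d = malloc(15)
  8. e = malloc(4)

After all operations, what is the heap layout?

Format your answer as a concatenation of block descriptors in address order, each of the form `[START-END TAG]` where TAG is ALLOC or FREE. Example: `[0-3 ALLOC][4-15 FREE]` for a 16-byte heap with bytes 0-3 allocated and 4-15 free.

Op 1: a = malloc(11) -> a = 0; heap: [0-10 ALLOC][11-52 FREE]
Op 2: free(a) -> (freed a); heap: [0-52 FREE]
Op 3: b = malloc(12) -> b = 0; heap: [0-11 ALLOC][12-52 FREE]
Op 4: free(b) -> (freed b); heap: [0-52 FREE]
Op 5: c = malloc(5) -> c = 0; heap: [0-4 ALLOC][5-52 FREE]
Op 6: free(c) -> (freed c); heap: [0-52 FREE]
Op 7: d = malloc(15) -> d = 0; heap: [0-14 ALLOC][15-52 FREE]
Op 8: e = malloc(4) -> e = 15; heap: [0-14 ALLOC][15-18 ALLOC][19-52 FREE]

Answer: [0-14 ALLOC][15-18 ALLOC][19-52 FREE]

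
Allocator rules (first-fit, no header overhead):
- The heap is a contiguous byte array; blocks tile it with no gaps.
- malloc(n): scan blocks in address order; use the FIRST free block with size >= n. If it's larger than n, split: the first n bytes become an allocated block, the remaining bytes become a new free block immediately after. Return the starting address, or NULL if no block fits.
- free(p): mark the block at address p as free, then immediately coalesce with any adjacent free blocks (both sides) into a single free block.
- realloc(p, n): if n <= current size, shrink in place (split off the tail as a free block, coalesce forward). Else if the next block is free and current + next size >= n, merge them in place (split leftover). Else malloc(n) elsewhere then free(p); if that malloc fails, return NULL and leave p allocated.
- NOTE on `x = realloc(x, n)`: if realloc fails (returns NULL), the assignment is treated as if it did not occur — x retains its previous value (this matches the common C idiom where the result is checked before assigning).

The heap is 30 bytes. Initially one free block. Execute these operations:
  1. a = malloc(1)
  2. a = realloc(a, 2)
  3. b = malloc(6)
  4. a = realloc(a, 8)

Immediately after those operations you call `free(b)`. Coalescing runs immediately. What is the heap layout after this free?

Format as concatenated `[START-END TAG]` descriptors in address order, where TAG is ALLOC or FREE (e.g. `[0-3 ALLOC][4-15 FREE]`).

Answer: [0-7 FREE][8-15 ALLOC][16-29 FREE]

Derivation:
Op 1: a = malloc(1) -> a = 0; heap: [0-0 ALLOC][1-29 FREE]
Op 2: a = realloc(a, 2) -> a = 0; heap: [0-1 ALLOC][2-29 FREE]
Op 3: b = malloc(6) -> b = 2; heap: [0-1 ALLOC][2-7 ALLOC][8-29 FREE]
Op 4: a = realloc(a, 8) -> a = 8; heap: [0-1 FREE][2-7 ALLOC][8-15 ALLOC][16-29 FREE]
free(b): b = 2 -> block [2-7 ALLOC]; mark free, coalesce with adjacent free neighbors -> [0-7 FREE][8-15 ALLOC][16-29 FREE]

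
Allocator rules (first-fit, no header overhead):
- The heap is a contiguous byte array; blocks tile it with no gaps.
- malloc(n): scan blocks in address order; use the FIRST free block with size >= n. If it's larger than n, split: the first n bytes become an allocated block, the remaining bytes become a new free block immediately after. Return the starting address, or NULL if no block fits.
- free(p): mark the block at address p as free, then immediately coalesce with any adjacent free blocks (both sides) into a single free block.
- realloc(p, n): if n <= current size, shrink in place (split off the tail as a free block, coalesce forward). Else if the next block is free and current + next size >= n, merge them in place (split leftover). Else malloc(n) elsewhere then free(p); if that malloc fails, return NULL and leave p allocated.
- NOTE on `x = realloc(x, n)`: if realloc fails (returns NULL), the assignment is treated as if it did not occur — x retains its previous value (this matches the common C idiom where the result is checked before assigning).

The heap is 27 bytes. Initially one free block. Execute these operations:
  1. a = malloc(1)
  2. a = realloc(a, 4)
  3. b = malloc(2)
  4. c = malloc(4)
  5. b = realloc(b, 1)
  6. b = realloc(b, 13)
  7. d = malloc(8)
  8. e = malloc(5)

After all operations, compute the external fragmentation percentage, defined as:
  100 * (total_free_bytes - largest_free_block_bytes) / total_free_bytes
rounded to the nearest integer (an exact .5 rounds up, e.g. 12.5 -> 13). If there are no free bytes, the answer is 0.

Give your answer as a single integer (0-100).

Op 1: a = malloc(1) -> a = 0; heap: [0-0 ALLOC][1-26 FREE]
Op 2: a = realloc(a, 4) -> a = 0; heap: [0-3 ALLOC][4-26 FREE]
Op 3: b = malloc(2) -> b = 4; heap: [0-3 ALLOC][4-5 ALLOC][6-26 FREE]
Op 4: c = malloc(4) -> c = 6; heap: [0-3 ALLOC][4-5 ALLOC][6-9 ALLOC][10-26 FREE]
Op 5: b = realloc(b, 1) -> b = 4; heap: [0-3 ALLOC][4-4 ALLOC][5-5 FREE][6-9 ALLOC][10-26 FREE]
Op 6: b = realloc(b, 13) -> b = 10; heap: [0-3 ALLOC][4-5 FREE][6-9 ALLOC][10-22 ALLOC][23-26 FREE]
Op 7: d = malloc(8) -> d = NULL; heap: [0-3 ALLOC][4-5 FREE][6-9 ALLOC][10-22 ALLOC][23-26 FREE]
Op 8: e = malloc(5) -> e = NULL; heap: [0-3 ALLOC][4-5 FREE][6-9 ALLOC][10-22 ALLOC][23-26 FREE]
Free blocks: [2 4] total_free=6 largest=4 -> 100*(6-4)/6 = 200/6 ≈ 33.333 -> rounds to 33

Answer: 33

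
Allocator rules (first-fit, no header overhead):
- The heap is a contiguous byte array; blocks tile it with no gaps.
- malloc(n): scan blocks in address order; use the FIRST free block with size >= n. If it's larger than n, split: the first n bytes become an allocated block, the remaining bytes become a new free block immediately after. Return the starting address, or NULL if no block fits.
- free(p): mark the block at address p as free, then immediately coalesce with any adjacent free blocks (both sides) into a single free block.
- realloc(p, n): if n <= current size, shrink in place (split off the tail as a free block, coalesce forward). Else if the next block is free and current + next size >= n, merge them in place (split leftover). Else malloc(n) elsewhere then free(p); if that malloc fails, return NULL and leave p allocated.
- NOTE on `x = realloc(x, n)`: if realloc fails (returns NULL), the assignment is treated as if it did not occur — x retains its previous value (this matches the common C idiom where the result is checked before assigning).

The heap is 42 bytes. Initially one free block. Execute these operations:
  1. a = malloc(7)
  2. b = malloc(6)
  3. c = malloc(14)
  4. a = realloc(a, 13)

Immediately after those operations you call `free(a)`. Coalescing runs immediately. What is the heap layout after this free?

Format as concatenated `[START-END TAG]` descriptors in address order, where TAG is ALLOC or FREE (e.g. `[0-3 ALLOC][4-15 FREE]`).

Answer: [0-6 FREE][7-12 ALLOC][13-26 ALLOC][27-41 FREE]

Derivation:
Op 1: a = malloc(7) -> a = 0; heap: [0-6 ALLOC][7-41 FREE]
Op 2: b = malloc(6) -> b = 7; heap: [0-6 ALLOC][7-12 ALLOC][13-41 FREE]
Op 3: c = malloc(14) -> c = 13; heap: [0-6 ALLOC][7-12 ALLOC][13-26 ALLOC][27-41 FREE]
Op 4: a = realloc(a, 13) -> a = 27; heap: [0-6 FREE][7-12 ALLOC][13-26 ALLOC][27-39 ALLOC][40-41 FREE]
free(a): a = 27 -> block [27-39 ALLOC]; mark free, coalesce with adjacent free neighbors -> [0-6 FREE][7-12 ALLOC][13-26 ALLOC][27-41 FREE]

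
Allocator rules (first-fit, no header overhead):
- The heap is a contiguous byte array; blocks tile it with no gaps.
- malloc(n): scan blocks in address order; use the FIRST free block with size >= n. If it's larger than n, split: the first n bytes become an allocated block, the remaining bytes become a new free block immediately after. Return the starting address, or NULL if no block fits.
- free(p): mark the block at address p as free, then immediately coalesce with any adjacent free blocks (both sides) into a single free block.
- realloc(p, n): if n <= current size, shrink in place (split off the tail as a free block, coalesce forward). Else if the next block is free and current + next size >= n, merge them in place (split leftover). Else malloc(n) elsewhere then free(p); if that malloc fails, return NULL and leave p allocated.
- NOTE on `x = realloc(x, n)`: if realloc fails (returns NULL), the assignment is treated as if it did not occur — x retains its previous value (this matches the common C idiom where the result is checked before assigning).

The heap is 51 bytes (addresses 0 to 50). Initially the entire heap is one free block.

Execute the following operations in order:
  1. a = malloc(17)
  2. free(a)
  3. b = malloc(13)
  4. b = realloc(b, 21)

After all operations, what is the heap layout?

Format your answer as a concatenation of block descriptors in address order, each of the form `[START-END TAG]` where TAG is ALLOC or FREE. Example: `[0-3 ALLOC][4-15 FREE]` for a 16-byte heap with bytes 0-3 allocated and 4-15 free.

Answer: [0-20 ALLOC][21-50 FREE]

Derivation:
Op 1: a = malloc(17) -> a = 0; heap: [0-16 ALLOC][17-50 FREE]
Op 2: free(a) -> (freed a); heap: [0-50 FREE]
Op 3: b = malloc(13) -> b = 0; heap: [0-12 ALLOC][13-50 FREE]
Op 4: b = realloc(b, 21) -> b = 0; heap: [0-20 ALLOC][21-50 FREE]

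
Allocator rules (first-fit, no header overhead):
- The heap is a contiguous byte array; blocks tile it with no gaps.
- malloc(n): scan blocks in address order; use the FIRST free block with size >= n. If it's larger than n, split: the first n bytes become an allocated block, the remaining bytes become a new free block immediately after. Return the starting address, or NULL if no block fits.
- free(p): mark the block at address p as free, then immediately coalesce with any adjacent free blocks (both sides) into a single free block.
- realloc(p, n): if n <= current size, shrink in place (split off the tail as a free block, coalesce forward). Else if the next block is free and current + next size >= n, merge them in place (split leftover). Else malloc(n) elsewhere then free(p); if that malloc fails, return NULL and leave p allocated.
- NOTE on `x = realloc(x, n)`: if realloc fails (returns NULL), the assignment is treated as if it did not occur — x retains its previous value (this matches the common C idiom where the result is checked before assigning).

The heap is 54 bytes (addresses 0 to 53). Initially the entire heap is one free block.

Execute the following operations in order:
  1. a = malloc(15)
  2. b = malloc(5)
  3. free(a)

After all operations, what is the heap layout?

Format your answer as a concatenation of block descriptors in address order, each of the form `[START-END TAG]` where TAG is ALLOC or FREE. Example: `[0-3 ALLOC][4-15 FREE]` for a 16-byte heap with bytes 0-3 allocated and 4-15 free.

Answer: [0-14 FREE][15-19 ALLOC][20-53 FREE]

Derivation:
Op 1: a = malloc(15) -> a = 0; heap: [0-14 ALLOC][15-53 FREE]
Op 2: b = malloc(5) -> b = 15; heap: [0-14 ALLOC][15-19 ALLOC][20-53 FREE]
Op 3: free(a) -> (freed a); heap: [0-14 FREE][15-19 ALLOC][20-53 FREE]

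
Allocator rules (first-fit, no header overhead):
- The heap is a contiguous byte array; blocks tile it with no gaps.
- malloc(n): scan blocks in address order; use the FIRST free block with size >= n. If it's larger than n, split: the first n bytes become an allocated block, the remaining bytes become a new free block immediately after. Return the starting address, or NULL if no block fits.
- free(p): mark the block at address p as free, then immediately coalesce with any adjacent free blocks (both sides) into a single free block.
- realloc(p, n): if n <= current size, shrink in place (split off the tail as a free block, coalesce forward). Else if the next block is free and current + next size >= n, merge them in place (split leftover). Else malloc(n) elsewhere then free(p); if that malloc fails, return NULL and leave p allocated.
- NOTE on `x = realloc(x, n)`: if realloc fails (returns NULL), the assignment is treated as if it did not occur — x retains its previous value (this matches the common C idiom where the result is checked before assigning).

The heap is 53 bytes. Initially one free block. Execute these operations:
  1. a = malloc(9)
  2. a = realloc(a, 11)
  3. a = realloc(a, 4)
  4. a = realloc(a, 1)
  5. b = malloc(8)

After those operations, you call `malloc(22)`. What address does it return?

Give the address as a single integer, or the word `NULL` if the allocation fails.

Op 1: a = malloc(9) -> a = 0; heap: [0-8 ALLOC][9-52 FREE]
Op 2: a = realloc(a, 11) -> a = 0; heap: [0-10 ALLOC][11-52 FREE]
Op 3: a = realloc(a, 4) -> a = 0; heap: [0-3 ALLOC][4-52 FREE]
Op 4: a = realloc(a, 1) -> a = 0; heap: [0-0 ALLOC][1-52 FREE]
Op 5: b = malloc(8) -> b = 1; heap: [0-0 ALLOC][1-8 ALLOC][9-52 FREE]
malloc(22): first-fit scan over [0-0 ALLOC][1-8 ALLOC][9-52 FREE] -> 9

Answer: 9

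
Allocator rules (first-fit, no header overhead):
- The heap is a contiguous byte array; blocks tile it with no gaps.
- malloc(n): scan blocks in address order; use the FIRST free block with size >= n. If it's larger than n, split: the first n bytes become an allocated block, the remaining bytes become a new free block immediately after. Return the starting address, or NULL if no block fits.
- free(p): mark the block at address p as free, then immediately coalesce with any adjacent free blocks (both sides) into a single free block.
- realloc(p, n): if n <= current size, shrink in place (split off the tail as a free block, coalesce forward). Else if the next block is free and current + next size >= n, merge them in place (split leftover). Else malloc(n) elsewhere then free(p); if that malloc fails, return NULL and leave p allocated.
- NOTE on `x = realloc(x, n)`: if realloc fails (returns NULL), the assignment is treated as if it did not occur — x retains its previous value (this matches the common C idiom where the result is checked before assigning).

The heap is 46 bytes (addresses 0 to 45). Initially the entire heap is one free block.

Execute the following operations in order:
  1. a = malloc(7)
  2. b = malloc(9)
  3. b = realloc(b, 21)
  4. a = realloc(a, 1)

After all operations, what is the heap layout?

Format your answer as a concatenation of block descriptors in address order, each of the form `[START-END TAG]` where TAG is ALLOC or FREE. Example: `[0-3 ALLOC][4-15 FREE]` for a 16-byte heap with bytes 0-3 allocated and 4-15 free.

Op 1: a = malloc(7) -> a = 0; heap: [0-6 ALLOC][7-45 FREE]
Op 2: b = malloc(9) -> b = 7; heap: [0-6 ALLOC][7-15 ALLOC][16-45 FREE]
Op 3: b = realloc(b, 21) -> b = 7; heap: [0-6 ALLOC][7-27 ALLOC][28-45 FREE]
Op 4: a = realloc(a, 1) -> a = 0; heap: [0-0 ALLOC][1-6 FREE][7-27 ALLOC][28-45 FREE]

Answer: [0-0 ALLOC][1-6 FREE][7-27 ALLOC][28-45 FREE]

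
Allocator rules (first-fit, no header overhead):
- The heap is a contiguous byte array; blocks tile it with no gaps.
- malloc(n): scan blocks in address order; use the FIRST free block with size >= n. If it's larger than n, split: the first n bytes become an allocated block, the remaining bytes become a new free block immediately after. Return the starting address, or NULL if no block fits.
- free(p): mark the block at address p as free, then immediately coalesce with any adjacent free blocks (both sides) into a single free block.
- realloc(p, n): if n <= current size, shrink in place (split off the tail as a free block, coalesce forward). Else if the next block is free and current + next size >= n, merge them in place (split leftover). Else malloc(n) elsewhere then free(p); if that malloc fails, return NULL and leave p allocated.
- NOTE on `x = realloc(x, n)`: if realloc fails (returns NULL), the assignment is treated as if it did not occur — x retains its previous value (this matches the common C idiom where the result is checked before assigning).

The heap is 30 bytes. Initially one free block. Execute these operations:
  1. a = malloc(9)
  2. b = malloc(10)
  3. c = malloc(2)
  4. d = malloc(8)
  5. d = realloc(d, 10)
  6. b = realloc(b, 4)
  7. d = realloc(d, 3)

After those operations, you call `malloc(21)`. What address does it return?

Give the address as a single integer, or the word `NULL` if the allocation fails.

Answer: NULL

Derivation:
Op 1: a = malloc(9) -> a = 0; heap: [0-8 ALLOC][9-29 FREE]
Op 2: b = malloc(10) -> b = 9; heap: [0-8 ALLOC][9-18 ALLOC][19-29 FREE]
Op 3: c = malloc(2) -> c = 19; heap: [0-8 ALLOC][9-18 ALLOC][19-20 ALLOC][21-29 FREE]
Op 4: d = malloc(8) -> d = 21; heap: [0-8 ALLOC][9-18 ALLOC][19-20 ALLOC][21-28 ALLOC][29-29 FREE]
Op 5: d = realloc(d, 10) -> NULL (d unchanged); heap: [0-8 ALLOC][9-18 ALLOC][19-20 ALLOC][21-28 ALLOC][29-29 FREE]
Op 6: b = realloc(b, 4) -> b = 9; heap: [0-8 ALLOC][9-12 ALLOC][13-18 FREE][19-20 ALLOC][21-28 ALLOC][29-29 FREE]
Op 7: d = realloc(d, 3) -> d = 21; heap: [0-8 ALLOC][9-12 ALLOC][13-18 FREE][19-20 ALLOC][21-23 ALLOC][24-29 FREE]
malloc(21): first-fit scan over [0-8 ALLOC][9-12 ALLOC][13-18 FREE][19-20 ALLOC][21-23 ALLOC][24-29 FREE] -> NULL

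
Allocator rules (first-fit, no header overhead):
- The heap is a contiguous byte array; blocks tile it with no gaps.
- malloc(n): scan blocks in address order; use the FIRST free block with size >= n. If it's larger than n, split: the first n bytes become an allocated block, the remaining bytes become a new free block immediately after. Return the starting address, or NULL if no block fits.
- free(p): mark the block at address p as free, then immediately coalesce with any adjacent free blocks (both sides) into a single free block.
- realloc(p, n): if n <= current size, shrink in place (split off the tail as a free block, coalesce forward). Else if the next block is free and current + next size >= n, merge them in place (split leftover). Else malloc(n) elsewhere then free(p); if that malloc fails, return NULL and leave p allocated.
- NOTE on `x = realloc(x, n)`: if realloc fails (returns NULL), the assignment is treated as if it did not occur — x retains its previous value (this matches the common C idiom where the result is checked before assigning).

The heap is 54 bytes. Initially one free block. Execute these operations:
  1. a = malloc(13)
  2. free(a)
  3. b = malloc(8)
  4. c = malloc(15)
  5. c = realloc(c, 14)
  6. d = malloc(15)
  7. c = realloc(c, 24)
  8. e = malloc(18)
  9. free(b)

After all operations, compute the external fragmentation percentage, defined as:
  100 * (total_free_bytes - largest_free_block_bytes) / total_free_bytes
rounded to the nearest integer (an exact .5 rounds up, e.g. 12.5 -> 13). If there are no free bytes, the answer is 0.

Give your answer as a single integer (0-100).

Answer: 32

Derivation:
Op 1: a = malloc(13) -> a = 0; heap: [0-12 ALLOC][13-53 FREE]
Op 2: free(a) -> (freed a); heap: [0-53 FREE]
Op 3: b = malloc(8) -> b = 0; heap: [0-7 ALLOC][8-53 FREE]
Op 4: c = malloc(15) -> c = 8; heap: [0-7 ALLOC][8-22 ALLOC][23-53 FREE]
Op 5: c = realloc(c, 14) -> c = 8; heap: [0-7 ALLOC][8-21 ALLOC][22-53 FREE]
Op 6: d = malloc(15) -> d = 22; heap: [0-7 ALLOC][8-21 ALLOC][22-36 ALLOC][37-53 FREE]
Op 7: c = realloc(c, 24) -> NULL (c unchanged); heap: [0-7 ALLOC][8-21 ALLOC][22-36 ALLOC][37-53 FREE]
Op 8: e = malloc(18) -> e = NULL; heap: [0-7 ALLOC][8-21 ALLOC][22-36 ALLOC][37-53 FREE]
Op 9: free(b) -> (freed b); heap: [0-7 FREE][8-21 ALLOC][22-36 ALLOC][37-53 FREE]
Free blocks: [8 17] total_free=25 largest=17 -> 100*(25-17)/25 = 800/25 = 32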